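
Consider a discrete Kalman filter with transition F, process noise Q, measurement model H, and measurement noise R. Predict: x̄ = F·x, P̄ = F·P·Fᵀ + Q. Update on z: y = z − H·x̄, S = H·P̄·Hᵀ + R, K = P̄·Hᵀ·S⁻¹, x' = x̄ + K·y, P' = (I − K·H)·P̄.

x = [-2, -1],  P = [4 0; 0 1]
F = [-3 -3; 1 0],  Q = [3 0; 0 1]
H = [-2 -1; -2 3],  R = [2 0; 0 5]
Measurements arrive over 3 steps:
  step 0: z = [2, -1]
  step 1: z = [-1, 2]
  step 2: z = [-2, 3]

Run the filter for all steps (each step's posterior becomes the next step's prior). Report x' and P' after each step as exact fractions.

step 0: x̄ = F·x = [9, -2]
step 0: P̄ = F·P·Fᵀ + Q = [48 -12; -12 5]
step 0: y = z − H·x̄ = [18, 23]
step 0: S = H·P̄·Hᵀ + R = [151 225; 225 386]
step 0: K = P̄·Hᵀ·S⁻¹ = [-2724/7661 -1032/7661; -1441/7661 1614/7661]
step 0: x' = x̄ + K·y = [-3819/7661, -4138/7661]
step 0: P' = (I − K·H)·P̄ = [2688/7661 72/7661; 72/7661 2738/7661]
step 1: x̄ = F·x = [23871/7661, -3819/7661]
step 1: P̄ = F·P·Fᵀ + Q = [73113/7661 -8280/7661; -8280/7661 10349/7661]
step 1: y = z − H·x̄ = [36262/7661, 74521/7661]
step 1: S = H·P̄·Hᵀ + R = [285003/7661 294525/7661; 294525/7661 523258/7661]
step 1: K = P̄·Hᵀ·S⁻¹ = [-948446/2714403 -117852/904801; -1406017/8143209 170254/904801]
step 1: x' = x̄ + K·y = [529385/2714403, 4190521/8143209]
step 1: P' = (I − K·H)·P̄ = [310769/904801 32278/2714403; 32278/2714403 2618366/8143209]
step 2: x̄ = F·x = [-5778676/2714403, 529385/2714403]
step 2: P̄ = F·P·Fᵀ + Q = [8323358/904801 -964585/904801; -964585/904801 1215570/904801]
step 2: y = z − H·x̄ = [-5485591/904801, -5002298/2714403]
step 2: S = H·P̄·Hᵀ + R = [32460264/904801 33505062/904801; 33505062/904801 60332587/904801]
step 2: K = P̄·Hᵀ·S⁻¹ = [-107367565/307921308 -6683979/51320218; -39723340/230940981 14467760/76980327]
step 2: x' = x̄ + K·y = [69318263/307921308, 68628785/76980327]
step 2: P' = (I − K·H)·P̄ = [35196865/102640436 888485/76980327; 888485/76980327 74115770/230940981]

step 0: x' = [-3819/7661, -4138/7661], P' = [2688/7661 72/7661; 72/7661 2738/7661]
step 1: x' = [529385/2714403, 4190521/8143209], P' = [310769/904801 32278/2714403; 32278/2714403 2618366/8143209]
step 2: x' = [69318263/307921308, 68628785/76980327], P' = [35196865/102640436 888485/76980327; 888485/76980327 74115770/230940981]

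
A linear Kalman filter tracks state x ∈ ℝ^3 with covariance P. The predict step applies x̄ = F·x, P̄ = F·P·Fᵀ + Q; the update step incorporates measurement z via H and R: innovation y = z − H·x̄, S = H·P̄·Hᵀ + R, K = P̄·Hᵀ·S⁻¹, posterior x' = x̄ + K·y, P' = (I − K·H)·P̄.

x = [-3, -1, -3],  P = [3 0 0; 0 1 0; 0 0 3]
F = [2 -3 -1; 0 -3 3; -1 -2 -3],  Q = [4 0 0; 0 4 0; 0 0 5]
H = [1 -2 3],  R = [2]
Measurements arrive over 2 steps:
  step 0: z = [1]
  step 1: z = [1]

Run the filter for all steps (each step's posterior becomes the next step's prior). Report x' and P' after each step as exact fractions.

step 0: x̄ = F·x = [0, -6, 14]
step 0: P̄ = F·P·Fᵀ + Q = [28 0 9; 0 40 -21; 9 -21 39]
step 0: y = z − H·x̄ = [-53]
step 0: S = H·P̄·Hᵀ + R = [847]
step 0: K = P̄·Hᵀ·S⁻¹ = [5/77; -13/77; 24/121]
step 0: x' = x̄ + K·y = [-265/77, 227/77, 422/121]
step 0: P' = (I − K·H)·P̄ = [171/7 65/7 -21/11; 65/7 111/7 81/11; -21/11 81/11 687/121]
step 1: x̄ = F·x = [-2325/121, 1371/847, -1563/121]
step 1: P̄ = F·P·Fᵀ + Q = [23050/121 1734/121 17494/121; 1734/121 55282/847 12066/121; 17494/121 12066/121 31219/121]
step 1: y = z − H·x̄ = [52687/847]
step 1: S = H·P̄·Hᵀ + R = [2023621/847]
step 1: K = P̄·Hᵀ·S⁻¹ = [504448/2023621; 154960/2023621; 609133/2023621]
step 1: x' = x̄ + K·y = [-7504817/2023621, 12914713/2023621, 11750830/2023621]
step 1: P' = (I − K·H)·P̄ = [85057218/2023621 -63289906/2023621 -70209378/2023621; -63289906/2023621 103727526/2023621 90351626/2023621; -70209378/2023621 90351626/2023621 84043632/2023621]

step 0: x' = [-265/77, 227/77, 422/121], P' = [171/7 65/7 -21/11; 65/7 111/7 81/11; -21/11 81/11 687/121]
step 1: x' = [-7504817/2023621, 12914713/2023621, 11750830/2023621], P' = [85057218/2023621 -63289906/2023621 -70209378/2023621; -63289906/2023621 103727526/2023621 90351626/2023621; -70209378/2023621 90351626/2023621 84043632/2023621]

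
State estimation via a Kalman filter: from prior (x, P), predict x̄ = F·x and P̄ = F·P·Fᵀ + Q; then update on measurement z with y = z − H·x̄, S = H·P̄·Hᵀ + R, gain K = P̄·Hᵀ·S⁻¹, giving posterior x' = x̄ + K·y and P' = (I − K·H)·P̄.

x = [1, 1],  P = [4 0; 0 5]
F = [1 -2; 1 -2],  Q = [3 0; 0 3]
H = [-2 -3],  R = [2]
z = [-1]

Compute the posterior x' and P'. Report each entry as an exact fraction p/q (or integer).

x̄ = F·x = [-1, -1]
P̄ = F·P·Fᵀ + Q = [27 24; 24 27]
y = z − H·x̄ = [-6]
S = H·P̄·Hᵀ + R = [641]
K = P̄·Hᵀ·S⁻¹ = [-126/641; -129/641]
x' = x̄ + K·y = [115/641, 133/641]
P' = (I − K·H)·P̄ = [1431/641 -870/641; -870/641 666/641]

x' = [115/641, 133/641]
P' = [1431/641 -870/641; -870/641 666/641]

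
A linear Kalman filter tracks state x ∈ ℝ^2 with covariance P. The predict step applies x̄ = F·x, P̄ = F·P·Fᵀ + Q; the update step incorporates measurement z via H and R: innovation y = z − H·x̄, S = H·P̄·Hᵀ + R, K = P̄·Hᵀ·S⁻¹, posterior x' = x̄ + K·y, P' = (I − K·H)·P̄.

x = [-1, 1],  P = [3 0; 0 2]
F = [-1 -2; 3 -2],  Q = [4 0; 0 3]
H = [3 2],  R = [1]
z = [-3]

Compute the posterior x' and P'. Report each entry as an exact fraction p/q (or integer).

x̄ = F·x = [-1, -5]
P̄ = F·P·Fᵀ + Q = [15 -1; -1 38]
y = z − H·x̄ = [10]
S = H·P̄·Hᵀ + R = [276]
K = P̄·Hᵀ·S⁻¹ = [43/276; 73/276]
x' = x̄ + K·y = [77/138, -325/138]
P' = (I − K·H)·P̄ = [2291/276 -3415/276; -3415/276 5159/276]

x' = [77/138, -325/138]
P' = [2291/276 -3415/276; -3415/276 5159/276]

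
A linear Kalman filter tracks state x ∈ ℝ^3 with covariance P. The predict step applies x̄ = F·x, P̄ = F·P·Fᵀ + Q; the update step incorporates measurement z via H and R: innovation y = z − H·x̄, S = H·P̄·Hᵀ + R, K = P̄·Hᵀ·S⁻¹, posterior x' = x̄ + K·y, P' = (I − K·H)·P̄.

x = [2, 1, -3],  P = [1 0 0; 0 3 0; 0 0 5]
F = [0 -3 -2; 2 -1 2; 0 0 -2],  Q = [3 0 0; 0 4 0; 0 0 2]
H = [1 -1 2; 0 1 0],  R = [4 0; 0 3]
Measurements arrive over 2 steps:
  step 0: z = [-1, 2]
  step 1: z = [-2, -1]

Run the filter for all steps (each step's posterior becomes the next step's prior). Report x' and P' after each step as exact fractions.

step 0: x' = [-3395/1782, 3347/1782, 3956/2673], P' = [6635/594 1459/594 -3038/891; 1459/594 1427/594 -106/891; -3038/891 -106/891 5614/2673]
step 1: x' = [-1261618/325959, -447644/325959, 44636/977877], P' = [16257607/1629795 905267/1629795 -18627644/4889385; 905267/1629795 4277587/1629795 4901576/4889385; -18627644/4889385 4901576/4889385 42572398/14668155]

step 0: x̄ = F·x = [3, -3, 6]
step 0: P̄ = F·P·Fᵀ + Q = [50 -11 20; -11 31 -20; 20 -20 22]
step 0: y = z − H·x̄ = [-19, 5]
step 0: S = H·P̄·Hᵀ + R = [355 -82; -82 34]
step 0: K = P̄·Hᵀ·S⁻¹ = [422/891 1459/1782; -41/891 1427/1782; 608/2673 -106/2673]
step 0: x' = x̄ + K·y = [-3395/1782, 3347/1782, 3956/2673]
step 0: P' = (I − K·H)·P̄ = [6635/594 1459/594 -3038/891; 1459/594 1427/594 -106/891; -3038/891 -106/891 5614/2673]
step 1: x̄ = F·x = [-4177/486, -14587/5346, -7912/2673]
step 1: P̄ = F·P·Fᵀ + Q = [15355/486 -883/486 1868/243; -883/486 122195/5346 13364/2673; 1868/243 13364/2673 27802/2673]
step 1: y = z − H·x̄ = [2378/243, 9241/5346]
step 1: S = H·P̄·Hᵀ + R = [27809/243 -3566/243; -3566/243 138233/5346]
step 1: K = P̄·Hᵀ·S⁻¹ = [2200433/4889385 905267/4889385; -78452/4889385 4277587/4889385; 3639284/14668155 4901576/14668155]
step 1: x' = x̄ + K·y = [-1261618/325959, -447644/325959, 44636/977877]
step 1: P' = (I − K·H)·P̄ = [16257607/1629795 905267/1629795 -18627644/4889385; 905267/1629795 4277587/1629795 4901576/4889385; -18627644/4889385 4901576/4889385 42572398/14668155]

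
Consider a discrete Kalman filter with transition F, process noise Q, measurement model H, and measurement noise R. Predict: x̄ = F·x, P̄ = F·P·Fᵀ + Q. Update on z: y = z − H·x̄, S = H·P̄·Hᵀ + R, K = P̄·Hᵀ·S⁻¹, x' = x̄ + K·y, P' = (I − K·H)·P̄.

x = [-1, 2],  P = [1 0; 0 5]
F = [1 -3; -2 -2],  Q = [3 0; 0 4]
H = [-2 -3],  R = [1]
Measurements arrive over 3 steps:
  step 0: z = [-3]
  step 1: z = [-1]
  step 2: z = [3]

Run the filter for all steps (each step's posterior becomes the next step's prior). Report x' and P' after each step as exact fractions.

step 0: x̄ = F·x = [-7, -2]
step 0: P̄ = F·P·Fᵀ + Q = [49 28; 28 28]
step 0: y = z − H·x̄ = [-23]
step 0: S = H·P̄·Hᵀ + R = [785]
step 0: K = P̄·Hᵀ·S⁻¹ = [-182/785; -28/157]
step 0: x' = x̄ + K·y = [-1309/785, 330/157]
step 0: P' = (I − K·H)·P̄ = [5341/785 -700/157; -700/157 476/157]
step 1: x̄ = F·x = [-6259/785, -682/785]
step 1: P̄ = F·P·Fᵀ + Q = [50116/785 -10402/785; -10402/785 6024/785]
step 1: y = z − H·x̄ = [-15349/785]
step 1: S = H·P̄·Hᵀ + R = [130641/785]
step 1: K = P̄·Hᵀ·S⁻¹ = [-69026/130641; 2732/130641]
step 1: x' = x̄ + K·y = [308023/130641, -166918/130641]
step 1: P' = (I − K·H)·P̄ = [2270848/130641 -1490890/130641; -1490890/130641 993016/130641]
step 2: x̄ = F·x = [808777/130641, -94070/43547]
step 2: P̄ = F·P·Fᵀ + Q = [20545255/130641 -1515720/43547; -1515720/43547 550300/43547]
step 2: y = z − H·x̄ = [166121/18663]
step 2: S = H·P̄·Hᵀ + R = [6086263/18663]
step 2: K = P̄·Hᵀ·S⁻¹ = [-3921290/6086263; 591660/6086263]
step 2: x' = x̄ + K·y = [19427167/42603841, -55167670/42603841]
step 2: P' = (I − K·H)·P̄ = [932766355/42603841 -612694560/42603841; -612694560/42603841 407082500/42603841]

step 0: x' = [-1309/785, 330/157], P' = [5341/785 -700/157; -700/157 476/157]
step 1: x' = [308023/130641, -166918/130641], P' = [2270848/130641 -1490890/130641; -1490890/130641 993016/130641]
step 2: x' = [19427167/42603841, -55167670/42603841], P' = [932766355/42603841 -612694560/42603841; -612694560/42603841 407082500/42603841]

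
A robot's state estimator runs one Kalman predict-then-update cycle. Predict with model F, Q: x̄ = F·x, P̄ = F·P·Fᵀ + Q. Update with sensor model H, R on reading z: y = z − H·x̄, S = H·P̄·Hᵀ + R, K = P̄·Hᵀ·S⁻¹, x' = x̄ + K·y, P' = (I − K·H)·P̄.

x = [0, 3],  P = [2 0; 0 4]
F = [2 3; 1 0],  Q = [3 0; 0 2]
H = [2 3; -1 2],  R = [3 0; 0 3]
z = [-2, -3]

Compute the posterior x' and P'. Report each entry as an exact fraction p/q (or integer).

x' = [3826/4697, -5380/4697]
P' = [7131/9394 -1014/4697; -1014/4697 1308/4697]

x̄ = F·x = [9, 0]
P̄ = F·P·Fᵀ + Q = [47 4; 4 4]
y = z − H·x̄ = [-20, 6]
S = H·P̄·Hᵀ + R = [275 -66; -66 50]
K = P̄·Hᵀ·S⁻¹ = [1363/4697 -339/854; 632/4697 110/427]
x' = x̄ + K·y = [3826/4697, -5380/4697]
P' = (I − K·H)·P̄ = [7131/9394 -1014/4697; -1014/4697 1308/4697]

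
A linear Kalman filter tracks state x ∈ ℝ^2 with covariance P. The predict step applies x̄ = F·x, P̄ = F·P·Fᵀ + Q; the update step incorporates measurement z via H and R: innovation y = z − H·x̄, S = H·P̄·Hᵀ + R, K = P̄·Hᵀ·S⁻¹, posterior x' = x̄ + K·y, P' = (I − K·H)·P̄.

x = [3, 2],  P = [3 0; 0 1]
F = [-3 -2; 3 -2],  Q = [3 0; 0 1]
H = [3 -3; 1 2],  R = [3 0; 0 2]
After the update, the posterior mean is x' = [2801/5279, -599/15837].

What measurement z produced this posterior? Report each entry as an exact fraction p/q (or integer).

z = [2, 1]

x̄ = F·x = [-13, 5]
P̄ = F·P·Fᵀ + Q = [34 -23; -23 32]
S = H·P̄·Hᵀ + R = [1011 -159; -159 72]
K = P̄·Hᵀ·S⁻¹ = [1156/5279 1673/5279; -1787/15837 5072/15837]
x' − x̄ = [71428/5279, -79784/15837] = K·y
y = (KᵀK)⁻¹·Kᵀ·(x' − x̄) = [56, 4]
z = y + H·x̄ = [56, 4] + [-54, -3] = [2, 1]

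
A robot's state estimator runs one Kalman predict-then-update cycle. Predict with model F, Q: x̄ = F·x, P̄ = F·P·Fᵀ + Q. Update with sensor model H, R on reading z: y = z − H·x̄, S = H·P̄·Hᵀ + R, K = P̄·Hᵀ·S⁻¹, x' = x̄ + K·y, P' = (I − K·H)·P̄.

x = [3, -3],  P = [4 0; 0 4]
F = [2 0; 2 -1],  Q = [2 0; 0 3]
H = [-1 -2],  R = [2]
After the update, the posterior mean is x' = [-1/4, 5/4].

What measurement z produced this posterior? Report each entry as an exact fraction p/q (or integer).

x̄ = F·x = [6, 9]
P̄ = F·P·Fᵀ + Q = [18 16; 16 23]
S = H·P̄·Hᵀ + R = [176]
K = P̄·Hᵀ·S⁻¹ = [-25/88; -31/88]
x' − x̄ = [-25/4, -31/4] = K·y
y = (KᵀK)⁻¹·Kᵀ·(x' − x̄) = [22]
z = y + H·x̄ = [22] + [-24] = [-2]

z = [-2]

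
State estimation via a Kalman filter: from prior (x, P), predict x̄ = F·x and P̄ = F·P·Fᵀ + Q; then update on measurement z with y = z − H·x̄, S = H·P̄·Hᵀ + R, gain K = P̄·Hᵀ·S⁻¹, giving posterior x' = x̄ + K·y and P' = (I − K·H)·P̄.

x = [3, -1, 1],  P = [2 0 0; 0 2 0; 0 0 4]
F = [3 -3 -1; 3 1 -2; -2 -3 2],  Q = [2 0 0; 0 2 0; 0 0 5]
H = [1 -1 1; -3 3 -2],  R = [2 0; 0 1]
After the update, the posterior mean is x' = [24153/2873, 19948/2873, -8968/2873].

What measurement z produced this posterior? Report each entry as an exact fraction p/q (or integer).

x̄ = F·x = [11, 6, -1]
P̄ = F·P·Fᵀ + Q = [42 20 -2; 20 38 -34; -2 -34 47]
S = H·P̄·Hᵀ + R = [153 -374; -374 933]
K = P̄·Hᵀ·S⁻¹ = [-4528/2873 -118/169; -2888/2873 -46/169; 2647/2873 28/169]
x' − x̄ = [-7450/2873, 2710/2873, -6095/2873] = K·y
y = (KᵀK)⁻¹·Kᵀ·(x' − x̄) = [-5, 15]
z = y + H·x̄ = [-5, 15] + [4, -13] = [-1, 2]

z = [-1, 2]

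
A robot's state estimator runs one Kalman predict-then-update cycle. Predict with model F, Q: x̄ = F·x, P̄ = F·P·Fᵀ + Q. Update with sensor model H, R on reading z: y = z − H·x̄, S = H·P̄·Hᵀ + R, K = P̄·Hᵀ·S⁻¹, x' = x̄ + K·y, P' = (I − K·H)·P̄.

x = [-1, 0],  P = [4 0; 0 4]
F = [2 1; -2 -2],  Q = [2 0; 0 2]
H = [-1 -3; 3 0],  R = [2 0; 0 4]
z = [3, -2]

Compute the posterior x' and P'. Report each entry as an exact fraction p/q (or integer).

x̄ = F·x = [-2, 2]
P̄ = F·P·Fᵀ + Q = [22 -24; -24 34]
y = z − H·x̄ = [7, 4]
S = H·P̄·Hᵀ + R = [186 150; 150 202]
K = P̄·Hᵀ·S⁻¹ = [25/1884 199/628; -413/1256 -141/1256]
x' = x̄ + K·y = [-1205/1884, -943/1256]
P' = (I − K·H)·P̄ = [199/471 -47/314; -47/314 169/628]

x' = [-1205/1884, -943/1256]
P' = [199/471 -47/314; -47/314 169/628]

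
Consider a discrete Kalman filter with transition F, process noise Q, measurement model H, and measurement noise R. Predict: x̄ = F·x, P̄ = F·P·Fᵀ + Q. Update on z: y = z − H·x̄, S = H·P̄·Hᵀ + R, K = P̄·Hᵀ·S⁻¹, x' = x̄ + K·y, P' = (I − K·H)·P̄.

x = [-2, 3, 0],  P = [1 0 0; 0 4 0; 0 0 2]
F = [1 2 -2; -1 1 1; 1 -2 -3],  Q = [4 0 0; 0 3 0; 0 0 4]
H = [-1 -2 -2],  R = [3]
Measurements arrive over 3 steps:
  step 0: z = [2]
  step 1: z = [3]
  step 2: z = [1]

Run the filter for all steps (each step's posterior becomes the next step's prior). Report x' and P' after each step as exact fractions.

step 0: x' = [4, 5, -8], P' = [2291/108 527/108 -181/12; 527/108 1031/108 -145/12; -181/12 -145/12 81/4]
step 1: x' = [-98685/104351, 249148/104351, -347422/104351], P' = [1569305/104351 4197/104351 -700780/104351; 4197/104351 2306307/104351 -2335122/104351; -700780/104351 -2335122/104351 2746214/104351]
step 2: x' = [-32294780/18749109, 9273137/6249703, -6841342/6249703], P' = [226690787/12499406 30591507/6249703 -163098845/12499406; 30591507/6249703 182296131/6249703 -198284469/6249703; -163098845/12499406 -198284469/6249703 483137215/12499406]

step 0: x̄ = F·x = [4, 5, -8]
step 0: P̄ = F·P·Fᵀ + Q = [29 3 -3; 3 10 -15; -3 -15 39]
step 0: y = z − H·x̄ = [0]
step 0: S = H·P̄·Hᵀ + R = [108]
step 0: K = P̄·Hᵀ·S⁻¹ = [-29/108; 7/108; -5/12]
step 0: x' = x̄ + K·y = [4, 5, -8]
step 0: P' = (I − K·H)·P̄ = [2291/108 527/108 -181/12; 527/108 1031/108 -145/12; -181/12 -145/12 81/4]
step 1: x̄ = F·x = [30, -7, 18]
step 1: P̄ = F·P·Fᵀ + Q = [3851/12 -371/4 1837/9; -371/4 201/4 -259/3; 1837/9 -259/3 4634/27]
step 1: y = z − H·x̄ = [55]
step 1: S = H·P̄·Hᵀ + R = [104351/108]
step 1: K = P̄·Hᵀ·S⁻¹ = [-58713/104351; 17811/104351; -40468/104351]
step 1: x' = x̄ + K·y = [-98685/104351, 249148/104351, -347422/104351]
step 1: P' = (I − K·H)·P̄ = [1569305/104351 4197/104351 -700780/104351; 4197/104351 2306307/104351 -2335122/104351; -700780/104351 -2335122/104351 2746214/104351]
step 2: x̄ = F·x = [47585/4537, 411/104351, 445285/104351]
step 2: P̄ = F·P·Fᵀ + Q = [1899899/4537 -198072/4537 738935/4537; -198072/4537 3657801/104351 -5535480/104351; 738935/4537 -5535480/104351 12094291/104351]
step 2: y = z − H·x̄ = [2090198/104351]
step 2: S = H·P̄·Hᵀ + R = [112494654/104351]
step 2: K = P̄·Hᵀ·S⁻¹ = [-22859125/37498218; 461723/6249703; -3345903/12499406]
step 2: x' = x̄ + K·y = [-32294780/18749109, 9273137/6249703, -6841342/6249703]
step 2: P' = (I − K·H)·P̄ = [226690787/12499406 30591507/6249703 -163098845/12499406; 30591507/6249703 182296131/6249703 -198284469/6249703; -163098845/12499406 -198284469/6249703 483137215/12499406]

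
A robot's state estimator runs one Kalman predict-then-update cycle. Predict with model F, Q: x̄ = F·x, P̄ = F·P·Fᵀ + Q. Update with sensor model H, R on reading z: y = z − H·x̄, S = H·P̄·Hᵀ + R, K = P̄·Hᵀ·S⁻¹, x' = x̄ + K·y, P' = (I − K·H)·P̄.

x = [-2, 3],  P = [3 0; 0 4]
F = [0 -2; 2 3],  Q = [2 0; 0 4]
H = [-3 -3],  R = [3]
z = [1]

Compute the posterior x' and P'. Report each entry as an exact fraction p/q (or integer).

x' = [-414/67, 391/67]
P' = [1098/67 -1104/67; -1104/67 1132/67]

x̄ = F·x = [-6, 5]
P̄ = F·P·Fᵀ + Q = [18 -24; -24 52]
y = z − H·x̄ = [-2]
S = H·P̄·Hᵀ + R = [201]
K = P̄·Hᵀ·S⁻¹ = [6/67; -28/67]
x' = x̄ + K·y = [-414/67, 391/67]
P' = (I − K·H)·P̄ = [1098/67 -1104/67; -1104/67 1132/67]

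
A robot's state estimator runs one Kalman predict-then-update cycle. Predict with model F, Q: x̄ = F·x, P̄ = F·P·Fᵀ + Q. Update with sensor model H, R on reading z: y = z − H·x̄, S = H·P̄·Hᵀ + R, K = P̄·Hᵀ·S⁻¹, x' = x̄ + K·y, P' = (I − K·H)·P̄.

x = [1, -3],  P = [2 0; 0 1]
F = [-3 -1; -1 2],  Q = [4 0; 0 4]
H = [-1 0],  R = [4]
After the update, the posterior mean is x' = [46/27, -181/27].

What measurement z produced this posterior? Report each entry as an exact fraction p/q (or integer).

x̄ = F·x = [0, -7]
P̄ = F·P·Fᵀ + Q = [23 4; 4 10]
S = H·P̄·Hᵀ + R = [27]
K = P̄·Hᵀ·S⁻¹ = [-23/27; -4/27]
x' − x̄ = [46/27, 8/27] = K·y
y = (KᵀK)⁻¹·Kᵀ·(x' − x̄) = [-2]
z = y + H·x̄ = [-2] + [0] = [-2]

z = [-2]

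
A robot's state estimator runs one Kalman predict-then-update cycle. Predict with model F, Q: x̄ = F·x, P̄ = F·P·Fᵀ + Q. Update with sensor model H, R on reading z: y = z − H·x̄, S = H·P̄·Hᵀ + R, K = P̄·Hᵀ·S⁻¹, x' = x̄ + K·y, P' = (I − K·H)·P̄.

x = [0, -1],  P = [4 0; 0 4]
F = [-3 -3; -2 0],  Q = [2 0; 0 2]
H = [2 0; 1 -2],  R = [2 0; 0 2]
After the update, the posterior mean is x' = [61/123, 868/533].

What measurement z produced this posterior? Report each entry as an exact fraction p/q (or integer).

z = [1, -3]

x̄ = F·x = [3, 0]
P̄ = F·P·Fᵀ + Q = [74 24; 24 18]
S = H·P̄·Hᵀ + R = [298 52; 52 52]
K = P̄·Hᵀ·S⁻¹ = [61/123 1/246; 10/41 -253/533]
x' − x̄ = [-308/123, 868/533] = K·y
y = (KᵀK)⁻¹·Kᵀ·(x' − x̄) = [-5, -6]
z = y + H·x̄ = [-5, -6] + [6, 3] = [1, -3]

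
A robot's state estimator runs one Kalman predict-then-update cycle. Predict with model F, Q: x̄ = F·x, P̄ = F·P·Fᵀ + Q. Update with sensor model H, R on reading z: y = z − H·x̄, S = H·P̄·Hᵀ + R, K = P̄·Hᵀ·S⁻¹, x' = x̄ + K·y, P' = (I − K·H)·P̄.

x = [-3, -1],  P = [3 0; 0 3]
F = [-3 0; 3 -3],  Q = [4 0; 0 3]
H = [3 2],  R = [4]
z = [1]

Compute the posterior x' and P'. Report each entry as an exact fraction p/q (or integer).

x̄ = F·x = [9, -6]
P̄ = F·P·Fᵀ + Q = [31 -27; -27 57]
y = z − H·x̄ = [-14]
S = H·P̄·Hᵀ + R = [187]
K = P̄·Hᵀ·S⁻¹ = [39/187; 3/17]
x' = x̄ + K·y = [1137/187, -144/17]
P' = (I − K·H)·P̄ = [4276/187 -576/17; -576/17 870/17]

x' = [1137/187, -144/17]
P' = [4276/187 -576/17; -576/17 870/17]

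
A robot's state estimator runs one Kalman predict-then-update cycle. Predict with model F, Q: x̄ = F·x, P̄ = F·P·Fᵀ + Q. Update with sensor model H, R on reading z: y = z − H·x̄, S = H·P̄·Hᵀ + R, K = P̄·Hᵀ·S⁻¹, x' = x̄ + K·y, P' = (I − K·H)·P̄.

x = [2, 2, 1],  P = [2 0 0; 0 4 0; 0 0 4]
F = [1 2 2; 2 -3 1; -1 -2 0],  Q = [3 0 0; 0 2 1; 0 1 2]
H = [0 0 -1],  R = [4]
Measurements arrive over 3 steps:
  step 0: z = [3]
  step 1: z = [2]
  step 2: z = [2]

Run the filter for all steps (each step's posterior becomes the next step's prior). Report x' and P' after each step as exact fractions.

step 0: x̄ = F·x = [8, -1, -6]
step 0: P̄ = F·P·Fᵀ + Q = [37 -12 -18; -12 50 21; -18 21 20]
step 0: y = z − H·x̄ = [-3]
step 0: S = H·P̄·Hᵀ + R = [24]
step 0: K = P̄·Hᵀ·S⁻¹ = [3/4; -7/8; -5/6]
step 0: x' = x̄ + K·y = [23/4, 13/8, -7/2]
step 0: P' = (I − K·H)·P̄ = [47/2 15/4 -3; 15/4 253/8 7/2; -3 7/2 10/3]
step 1: x̄ = F·x = [2, 25/8, -9]
step 1: P̄ = F·P·Fᵀ + Q = [592/3 -484/3 -173; -484/3 7343/24 136; -173 136 167]
step 1: y = z − H·x̄ = [-7]
step 1: S = H·P̄·Hᵀ + R = [171]
step 1: K = P̄·Hᵀ·S⁻¹ = [173/171; -136/171; -167/171]
step 1: x' = x̄ + K·y = [-869/171, 11891/1368, -370/171]
step 1: P' = (I − K·H)·P̄ = [3815/171 -4060/171 -692/171; -4060/171 270583/1368 544/171; -692/171 544/171 668/171]
step 2: x̄ = F·x = [5455/684, -52537/1368, -935/76]
step 2: P̄ = F·P·Fᵀ + Q = [255271/342 -814669/684 -82439/114; -814669/684 2906911/1368 265523/228; -82439/114 265523/228 82139/114]
step 2: y = z − H·x̄ = [-783/76]
step 2: S = H·P̄·Hᵀ + R = [82595/114]
step 2: K = P̄·Hᵀ·S⁻¹ = [82439/82595; -265523/165190; -82139/82595]
step 2: x' = x̄ + K·y = [-1715683/743355, -64951393/2973420, -169888/82595]
step 2: P' = (I − K·H)·P̄ = [18303739/743355 -21305714/743355 -329756/82595; -21305714/743355 752340091/2973420 531046/82595; -329756/82595 531046/82595 328556/82595]

step 0: x' = [23/4, 13/8, -7/2], P' = [47/2 15/4 -3; 15/4 253/8 7/2; -3 7/2 10/3]
step 1: x' = [-869/171, 11891/1368, -370/171], P' = [3815/171 -4060/171 -692/171; -4060/171 270583/1368 544/171; -692/171 544/171 668/171]
step 2: x' = [-1715683/743355, -64951393/2973420, -169888/82595], P' = [18303739/743355 -21305714/743355 -329756/82595; -21305714/743355 752340091/2973420 531046/82595; -329756/82595 531046/82595 328556/82595]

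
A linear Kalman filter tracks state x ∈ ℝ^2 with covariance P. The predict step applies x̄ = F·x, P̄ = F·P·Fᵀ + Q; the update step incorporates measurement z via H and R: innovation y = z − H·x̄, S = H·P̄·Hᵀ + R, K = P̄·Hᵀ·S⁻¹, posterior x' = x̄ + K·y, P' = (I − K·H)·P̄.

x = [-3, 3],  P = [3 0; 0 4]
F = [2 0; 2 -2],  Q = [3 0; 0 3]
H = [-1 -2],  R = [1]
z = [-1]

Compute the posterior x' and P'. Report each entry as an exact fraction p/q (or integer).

x̄ = F·x = [-6, -12]
P̄ = F·P·Fᵀ + Q = [15 12; 12 31]
y = z − H·x̄ = [-31]
S = H·P̄·Hᵀ + R = [188]
K = P̄·Hᵀ·S⁻¹ = [-39/188; -37/94]
x' = x̄ + K·y = [81/188, 19/94]
P' = (I − K·H)·P̄ = [1299/188 -315/94; -315/94 88/47]

x' = [81/188, 19/94]
P' = [1299/188 -315/94; -315/94 88/47]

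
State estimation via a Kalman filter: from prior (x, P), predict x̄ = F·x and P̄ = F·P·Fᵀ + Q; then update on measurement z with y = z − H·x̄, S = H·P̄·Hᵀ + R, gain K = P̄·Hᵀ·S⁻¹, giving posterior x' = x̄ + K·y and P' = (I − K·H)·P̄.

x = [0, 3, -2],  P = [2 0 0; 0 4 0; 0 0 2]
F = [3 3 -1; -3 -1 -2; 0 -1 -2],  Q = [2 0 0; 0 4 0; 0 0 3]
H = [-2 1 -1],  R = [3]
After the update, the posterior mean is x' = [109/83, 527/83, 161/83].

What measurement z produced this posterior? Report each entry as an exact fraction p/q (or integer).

x̄ = F·x = [11, 1, 1]
P̄ = F·P·Fᵀ + Q = [58 -26 -8; -26 34 12; -8 12 15]
S = H·P̄·Hᵀ + R = [332]
K = P̄·Hᵀ·S⁻¹ = [-67/166; 37/166; 13/332]
x' − x̄ = [-804/83, 444/83, 78/83] = K·y
y = (KᵀK)⁻¹·Kᵀ·(x' − x̄) = [24]
z = y + H·x̄ = [24] + [-22] = [2]

z = [2]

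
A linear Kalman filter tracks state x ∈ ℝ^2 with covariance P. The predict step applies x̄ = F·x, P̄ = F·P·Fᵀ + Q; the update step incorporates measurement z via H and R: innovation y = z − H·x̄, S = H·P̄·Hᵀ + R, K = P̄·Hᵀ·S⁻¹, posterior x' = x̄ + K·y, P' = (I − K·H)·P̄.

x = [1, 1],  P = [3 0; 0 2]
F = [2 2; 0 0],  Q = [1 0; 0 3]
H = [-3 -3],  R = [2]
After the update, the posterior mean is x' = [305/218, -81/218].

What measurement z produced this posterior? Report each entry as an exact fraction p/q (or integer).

z = [-3]

x̄ = F·x = [4, 0]
P̄ = F·P·Fᵀ + Q = [21 0; 0 3]
S = H·P̄·Hᵀ + R = [218]
K = P̄·Hᵀ·S⁻¹ = [-63/218; -9/218]
x' − x̄ = [-567/218, -81/218] = K·y
y = (KᵀK)⁻¹·Kᵀ·(x' − x̄) = [9]
z = y + H·x̄ = [9] + [-12] = [-3]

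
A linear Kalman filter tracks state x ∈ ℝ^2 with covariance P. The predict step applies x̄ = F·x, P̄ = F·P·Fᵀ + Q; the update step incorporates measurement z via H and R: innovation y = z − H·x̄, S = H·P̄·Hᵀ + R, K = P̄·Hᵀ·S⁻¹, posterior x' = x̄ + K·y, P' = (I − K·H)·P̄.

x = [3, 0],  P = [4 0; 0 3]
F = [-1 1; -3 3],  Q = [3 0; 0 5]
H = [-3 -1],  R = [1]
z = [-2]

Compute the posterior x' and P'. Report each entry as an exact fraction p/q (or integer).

x̄ = F·x = [-3, -9]
P̄ = F·P·Fᵀ + Q = [10 21; 21 68]
y = z − H·x̄ = [-20]
S = H·P̄·Hᵀ + R = [285]
K = P̄·Hᵀ·S⁻¹ = [-17/95; -131/285]
x' = x̄ + K·y = [11/19, 11/57]
P' = (I − K·H)·P̄ = [83/95 -232/95; -232/95 2219/285]

x' = [11/19, 11/57]
P' = [83/95 -232/95; -232/95 2219/285]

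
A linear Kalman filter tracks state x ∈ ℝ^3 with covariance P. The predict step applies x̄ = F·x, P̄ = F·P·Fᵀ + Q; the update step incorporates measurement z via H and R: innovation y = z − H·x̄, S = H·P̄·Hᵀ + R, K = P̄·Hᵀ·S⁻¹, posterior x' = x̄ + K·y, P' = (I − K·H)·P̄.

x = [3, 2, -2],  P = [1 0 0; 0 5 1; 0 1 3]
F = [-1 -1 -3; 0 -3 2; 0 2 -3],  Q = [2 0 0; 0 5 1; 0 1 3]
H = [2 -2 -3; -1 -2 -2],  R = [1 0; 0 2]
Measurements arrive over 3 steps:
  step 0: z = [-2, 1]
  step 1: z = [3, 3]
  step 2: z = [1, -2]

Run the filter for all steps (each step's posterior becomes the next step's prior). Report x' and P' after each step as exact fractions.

step 0: x̄ = F·x = [1, -10, 10]
step 0: P̄ = F·P·Fᵀ + Q = [41 4 14; 4 50 -34; 14 -34 38]
step 0: y = z − H·x̄ = [6, 2]
step 0: S = H·P̄·Hᵀ + R = [99 -16; -16 195]
step 0: K = P̄·Hᵀ·S⁻¹ = [5008/19049 -7111/19049; 1374/19049 -3404/19049; -3862/19049 -2466/19049]
step 0: x' = x̄ + K·y = [34875/19049, -189054/19049, 162386/19049]
step 0: P' = (I − K·H)·P̄ = [73206/19049 -229880/19049 200388/19049; -229880/19049 816166/19049 -697822/19049; 200388/19049 -697822/19049 600094/19049]
step 1: x̄ = F·x = [-332979/19049, 891934/19049, -865266/19049]
step 1: P̄ = F·P·Fᵀ + Q = [2883952/19049 -7127236/19049 6922904/19049; -7127236/19049 18214979/19049 -17550197/19049; 6922904/19049 -17550197/19049 17096521/19049]
step 1: y = z − H·x̄ = [-88825/19049, -222496/19049]
step 1: S = H·P̄·Hᵀ + R = [1624138/19049 1500736/19049; 1500736/19049 2949146/19049]
step 1: K = P̄·Hᵀ·S⁻¹ = [19865872/33303737 -290548/254227; -76179307/66607474 647740/254227; 55563067/66607474 -626480/254227]
step 1: x' = x̄ + K·y = [-230218675/33303737, 1491772439/66607474, -1367451151/66607474]
step 1: P' = (I − K·H)·P̄ = [874539728/33303737 -2926837812/33303737 2527629736/33303737; -2926837812/33303737 19902561737/66607474 -17145431805/66607474; 2527629736/33303737 -17145431805/66607474 14781939829/66607474]
step 2: x̄ = F·x = [1535509182/33303737, -7210219619/66607474, 7085898331/66607474]
step 2: P̄ = F·P·Fᵀ + Q = [35286964678/33303737 -88336761107/33303737 85770880033/33303737; -88336761107/33303737 444329033979/66607474 -430931015387/66607474; 85770880033/33303737 -430931015387/66607474 418592709491/66607474]
step 2: y = z − H·x̄ = [761826501/66607474, 1344580420/33303737]
step 2: S = H·P̄·Hᵀ + R = [10727718509/66607474 10109832321/33303737; 10109832321/33303737 27209473248/33303737]
step 2: K = P̄·Hᵀ·S⁻¹ = [13488307946/19033889275 -1801326195148/1313338359975; -5801817331/3806777855 872167110628/262667671995; 22118413373/19033889275 -4111477776299/1313338359975]
step 2: x' = x̄ + K·y = [-1527499175129/1313338359975, 2199866374874/262667671995, -8821319185627/1313338359975]
step 2: P' = (I − K·H)·P̄ = [41796243105188/1313338359975 -27990435806888/262667671995 120855383676994/1313338359975; -27990435806888/262667671995 18989939719277/52533534399 -81826647803569/262667671995; 120855383676994/1313338359975 -81826647803569/262667671995 352817024955647/1313338359975]

step 0: x' = [34875/19049, -189054/19049, 162386/19049], P' = [73206/19049 -229880/19049 200388/19049; -229880/19049 816166/19049 -697822/19049; 200388/19049 -697822/19049 600094/19049]
step 1: x' = [-230218675/33303737, 1491772439/66607474, -1367451151/66607474], P' = [874539728/33303737 -2926837812/33303737 2527629736/33303737; -2926837812/33303737 19902561737/66607474 -17145431805/66607474; 2527629736/33303737 -17145431805/66607474 14781939829/66607474]
step 2: x' = [-1527499175129/1313338359975, 2199866374874/262667671995, -8821319185627/1313338359975], P' = [41796243105188/1313338359975 -27990435806888/262667671995 120855383676994/1313338359975; -27990435806888/262667671995 18989939719277/52533534399 -81826647803569/262667671995; 120855383676994/1313338359975 -81826647803569/262667671995 352817024955647/1313338359975]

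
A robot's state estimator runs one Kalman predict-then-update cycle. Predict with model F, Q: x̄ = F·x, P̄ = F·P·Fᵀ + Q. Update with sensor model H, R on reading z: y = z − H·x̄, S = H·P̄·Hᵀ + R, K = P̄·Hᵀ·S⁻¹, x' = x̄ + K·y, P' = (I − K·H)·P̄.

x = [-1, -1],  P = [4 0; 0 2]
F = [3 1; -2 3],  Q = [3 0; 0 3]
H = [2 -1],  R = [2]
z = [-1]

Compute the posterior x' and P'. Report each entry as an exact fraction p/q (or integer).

x' = [-20/11, -713/275]
P' = [51/11 94/11; 94/11 4846/275]

x̄ = F·x = [-4, -1]
P̄ = F·P·Fᵀ + Q = [41 -18; -18 37]
y = z − H·x̄ = [6]
S = H·P̄·Hᵀ + R = [275]
K = P̄·Hᵀ·S⁻¹ = [4/11; -73/275]
x' = x̄ + K·y = [-20/11, -713/275]
P' = (I − K·H)·P̄ = [51/11 94/11; 94/11 4846/275]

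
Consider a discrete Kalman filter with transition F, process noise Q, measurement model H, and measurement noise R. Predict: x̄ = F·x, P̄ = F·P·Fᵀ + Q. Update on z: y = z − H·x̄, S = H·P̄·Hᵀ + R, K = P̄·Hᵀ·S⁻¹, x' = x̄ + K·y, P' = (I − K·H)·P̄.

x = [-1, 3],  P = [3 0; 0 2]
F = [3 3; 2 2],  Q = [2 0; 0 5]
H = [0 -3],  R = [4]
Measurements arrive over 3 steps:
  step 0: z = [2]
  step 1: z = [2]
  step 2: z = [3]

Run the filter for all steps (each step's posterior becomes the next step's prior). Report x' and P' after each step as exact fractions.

step 0: x̄ = F·x = [6, 4]
step 0: P̄ = F·P·Fᵀ + Q = [47 30; 30 25]
step 0: y = z − H·x̄ = [14]
step 0: S = H·P̄·Hᵀ + R = [229]
step 0: K = P̄·Hᵀ·S⁻¹ = [-90/229; -75/229]
step 0: x' = x̄ + K·y = [114/229, -134/229]
step 0: P' = (I − K·H)·P̄ = [2663/229 120/229; 120/229 100/229]
step 1: x̄ = F·x = [-60/229, -40/229]
step 1: P̄ = F·P·Fᵀ + Q = [27485/229 18018/229; 18018/229 13157/229]
step 1: y = z − H·x̄ = [338/229]
step 1: S = H·P̄·Hᵀ + R = [119329/229]
step 1: K = P̄·Hᵀ·S⁻¹ = [-7722/17047; -39471/119329]
step 1: x' = x̄ + K·y = [-15864/17047, -79102/119329]
step 1: P' = (I − K·H)·P̄ = [223283/17047 10296/17047; 10296/17047 52628/119329]
step 2: x̄ = F·x = [-570450/119329, -380300/119329]
step 2: P̄ = F·P·Fᵀ + Q = [16076435/119329 10558518/119329; 10558518/119329 7635657/119329]
step 2: y = z − H·x̄ = [-782913/119329]
step 2: S = H·P̄·Hᵀ + R = [69198229/119329]
step 2: K = P̄·Hᵀ·S⁻¹ = [-31675554/69198229; -22906971/69198229]
step 2: x' = x̄ + K·y = [-122978712/69198229, -70242113/69198229]
step 2: P' = (I − K·H)·P̄ = [914447531/69198229 42234072/69198229; 42234072/69198229 30542628/69198229]

step 0: x' = [114/229, -134/229], P' = [2663/229 120/229; 120/229 100/229]
step 1: x' = [-15864/17047, -79102/119329], P' = [223283/17047 10296/17047; 10296/17047 52628/119329]
step 2: x' = [-122978712/69198229, -70242113/69198229], P' = [914447531/69198229 42234072/69198229; 42234072/69198229 30542628/69198229]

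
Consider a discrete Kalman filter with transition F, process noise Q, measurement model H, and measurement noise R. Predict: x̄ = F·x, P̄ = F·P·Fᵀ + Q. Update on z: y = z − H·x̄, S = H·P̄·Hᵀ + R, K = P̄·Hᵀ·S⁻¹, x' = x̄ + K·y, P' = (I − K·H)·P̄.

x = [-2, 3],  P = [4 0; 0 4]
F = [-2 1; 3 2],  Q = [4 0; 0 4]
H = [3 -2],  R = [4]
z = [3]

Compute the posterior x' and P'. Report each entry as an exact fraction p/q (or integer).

x̄ = F·x = [7, 0]
P̄ = F·P·Fᵀ + Q = [24 -16; -16 56]
y = z − H·x̄ = [-18]
S = H·P̄·Hᵀ + R = [636]
K = P̄·Hᵀ·S⁻¹ = [26/159; -40/159]
x' = x̄ + K·y = [215/53, 240/53]
P' = (I − K·H)·P̄ = [1112/159 1616/159; 1616/159 2504/159]

x' = [215/53, 240/53]
P' = [1112/159 1616/159; 1616/159 2504/159]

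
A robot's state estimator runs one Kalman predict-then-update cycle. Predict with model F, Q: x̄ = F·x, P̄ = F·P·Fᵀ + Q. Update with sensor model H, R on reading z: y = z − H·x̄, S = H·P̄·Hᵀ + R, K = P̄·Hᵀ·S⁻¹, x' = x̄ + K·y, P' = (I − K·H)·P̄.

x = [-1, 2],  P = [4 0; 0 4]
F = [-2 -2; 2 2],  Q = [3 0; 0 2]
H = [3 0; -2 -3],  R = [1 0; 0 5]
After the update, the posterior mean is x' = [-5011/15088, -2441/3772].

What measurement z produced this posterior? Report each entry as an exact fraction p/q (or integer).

z = [-1, 3]

x̄ = F·x = [-2, 2]
P̄ = F·P·Fᵀ + Q = [35 -32; -32 34]
S = H·P̄·Hᵀ + R = [316 78; 78 67]
K = P̄·Hᵀ·S⁻¹ = [5007/15088 13/7544; -867/3772 -565/1886]
x' − x̄ = [25165/15088, -9985/3772] = K·y
y = (KᵀK)⁻¹·Kᵀ·(x' − x̄) = [5, 5]
z = y + H·x̄ = [5, 5] + [-6, -2] = [-1, 3]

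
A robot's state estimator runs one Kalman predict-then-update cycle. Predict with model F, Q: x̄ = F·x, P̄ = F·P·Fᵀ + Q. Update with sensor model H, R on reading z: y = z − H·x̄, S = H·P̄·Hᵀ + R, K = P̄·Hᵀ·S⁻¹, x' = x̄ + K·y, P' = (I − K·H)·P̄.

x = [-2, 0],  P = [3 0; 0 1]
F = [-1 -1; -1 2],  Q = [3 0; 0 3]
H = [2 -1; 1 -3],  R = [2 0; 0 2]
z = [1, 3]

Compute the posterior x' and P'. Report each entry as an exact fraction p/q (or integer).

x̄ = F·x = [2, 2]
P̄ = F·P·Fᵀ + Q = [7 1; 1 10]
y = z − H·x̄ = [-1, 7]
S = H·P̄·Hᵀ + R = [36 37; 37 93]
K = P̄·Hᵀ·S⁻¹ = [1061/1979 -337/1979; 329/1979 -748/1979]
x' = x̄ + K·y = [538/1979, -1607/1979]
P' = (I − K·H)·P̄ = [1408/1979 694/1979; 694/1979 730/1979]

x' = [538/1979, -1607/1979]
P' = [1408/1979 694/1979; 694/1979 730/1979]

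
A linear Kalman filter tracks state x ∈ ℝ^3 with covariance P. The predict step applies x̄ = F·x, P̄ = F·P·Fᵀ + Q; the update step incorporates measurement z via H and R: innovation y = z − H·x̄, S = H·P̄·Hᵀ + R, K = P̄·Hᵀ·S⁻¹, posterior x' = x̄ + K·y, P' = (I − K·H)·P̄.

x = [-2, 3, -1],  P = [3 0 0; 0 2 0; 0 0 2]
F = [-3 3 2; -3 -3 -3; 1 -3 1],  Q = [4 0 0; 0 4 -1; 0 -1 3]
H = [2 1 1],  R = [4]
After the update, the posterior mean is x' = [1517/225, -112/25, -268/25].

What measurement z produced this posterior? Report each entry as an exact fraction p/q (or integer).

x̄ = F·x = [13, 0, -12]
P̄ = F·P·Fᵀ + Q = [57 -3 -23; -3 67 2; -23 2 26]
S = H·P̄·Hᵀ + R = [225]
K = P̄·Hᵀ·S⁻¹ = [88/225; 7/25; -2/25]
x' − x̄ = [-1408/225, -112/25, 32/25] = K·y
y = (KᵀK)⁻¹·Kᵀ·(x' − x̄) = [-16]
z = y + H·x̄ = [-16] + [14] = [-2]

z = [-2]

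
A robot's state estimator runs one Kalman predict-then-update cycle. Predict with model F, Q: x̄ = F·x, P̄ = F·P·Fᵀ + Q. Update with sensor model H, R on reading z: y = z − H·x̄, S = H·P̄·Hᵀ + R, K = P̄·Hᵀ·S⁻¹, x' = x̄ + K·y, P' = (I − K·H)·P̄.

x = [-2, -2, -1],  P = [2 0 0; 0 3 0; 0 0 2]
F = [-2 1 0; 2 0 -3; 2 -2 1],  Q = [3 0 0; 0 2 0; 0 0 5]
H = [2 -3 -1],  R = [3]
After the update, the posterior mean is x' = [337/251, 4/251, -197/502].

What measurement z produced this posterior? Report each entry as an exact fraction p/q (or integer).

x̄ = F·x = [2, -1, -1]
P̄ = F·P·Fᵀ + Q = [14 -8 -14; -8 28 2; -14 2 27]
S = H·P̄·Hᵀ + R = [502]
K = P̄·Hᵀ·S⁻¹ = [33/251; -51/251; -61/502]
x' − x̄ = [-165/251, 255/251, 305/502] = K·y
y = (KᵀK)⁻¹·Kᵀ·(x' − x̄) = [-5]
z = y + H·x̄ = [-5] + [8] = [3]

z = [3]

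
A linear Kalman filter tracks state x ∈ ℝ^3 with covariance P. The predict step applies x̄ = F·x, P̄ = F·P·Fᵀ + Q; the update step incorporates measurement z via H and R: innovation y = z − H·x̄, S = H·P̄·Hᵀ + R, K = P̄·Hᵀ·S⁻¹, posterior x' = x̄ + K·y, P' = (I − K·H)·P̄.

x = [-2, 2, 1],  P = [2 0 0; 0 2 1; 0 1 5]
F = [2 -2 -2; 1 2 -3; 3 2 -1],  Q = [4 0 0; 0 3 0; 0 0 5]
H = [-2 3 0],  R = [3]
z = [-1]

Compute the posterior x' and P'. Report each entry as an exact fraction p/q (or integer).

x̄ = F·x = [-10, -1, -3]
P̄ = F·P·Fᵀ + Q = [48 28 12; 28 46 21; 12 21 32]
y = z − H·x̄ = [-18]
S = H·P̄·Hᵀ + R = [273]
K = P̄·Hᵀ·S⁻¹ = [-4/91; 82/273; 1/7]
x' = x̄ + K·y = [-838/91, -583/91, -39/7]
P' = (I − K·H)·P̄ = [4320/91 2876/91 96/7; 2876/91 5834/273 65/7; 96/7 65/7 185/7]

x' = [-838/91, -583/91, -39/7]
P' = [4320/91 2876/91 96/7; 2876/91 5834/273 65/7; 96/7 65/7 185/7]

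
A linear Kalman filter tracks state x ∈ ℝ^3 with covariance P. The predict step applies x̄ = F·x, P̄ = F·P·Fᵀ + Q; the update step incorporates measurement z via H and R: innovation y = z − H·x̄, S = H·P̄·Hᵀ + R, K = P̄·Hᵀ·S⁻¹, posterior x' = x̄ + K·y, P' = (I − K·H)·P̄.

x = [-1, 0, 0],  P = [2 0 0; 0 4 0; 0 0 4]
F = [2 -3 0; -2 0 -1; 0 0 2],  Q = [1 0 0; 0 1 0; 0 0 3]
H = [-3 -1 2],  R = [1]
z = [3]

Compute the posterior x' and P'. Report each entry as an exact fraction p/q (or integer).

x' = [-831/479, 963/479, -46/479]
P' = [5426/479 -4467/479 5842/479; -4467/479 6202/479 -3602/479; 5842/479 -3602/479 6985/479]

x̄ = F·x = [-2, 2, 0]
P̄ = F·P·Fᵀ + Q = [45 -8 0; -8 13 -8; 0 -8 19]
y = z − H·x̄ = [-1]
S = H·P̄·Hᵀ + R = [479]
K = P̄·Hᵀ·S⁻¹ = [-127/479; -5/479; 46/479]
x' = x̄ + K·y = [-831/479, 963/479, -46/479]
P' = (I − K·H)·P̄ = [5426/479 -4467/479 5842/479; -4467/479 6202/479 -3602/479; 5842/479 -3602/479 6985/479]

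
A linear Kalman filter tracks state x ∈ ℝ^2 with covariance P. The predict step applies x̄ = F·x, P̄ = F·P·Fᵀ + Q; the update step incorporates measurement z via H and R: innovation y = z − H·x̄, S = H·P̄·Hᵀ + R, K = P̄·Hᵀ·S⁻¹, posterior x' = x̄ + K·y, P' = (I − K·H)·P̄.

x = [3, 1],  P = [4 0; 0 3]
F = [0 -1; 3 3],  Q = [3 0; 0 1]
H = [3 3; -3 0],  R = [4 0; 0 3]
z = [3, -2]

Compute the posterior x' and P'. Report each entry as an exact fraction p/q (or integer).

x' = [212/349, 165/349]
P' = [2751/8725 -2763/8725; -2763/8725 6619/8725]

x̄ = F·x = [-1, 12]
P̄ = F·P·Fᵀ + Q = [6 -9; -9 64]
y = z − H·x̄ = [-30, -5]
S = H·P̄·Hᵀ + R = [472 27; 27 57]
K = P̄·Hᵀ·S⁻¹ = [-9/8725 -2751/8725; 2892/8725 2763/8725]
x' = x̄ + K·y = [212/349, 165/349]
P' = (I − K·H)·P̄ = [2751/8725 -2763/8725; -2763/8725 6619/8725]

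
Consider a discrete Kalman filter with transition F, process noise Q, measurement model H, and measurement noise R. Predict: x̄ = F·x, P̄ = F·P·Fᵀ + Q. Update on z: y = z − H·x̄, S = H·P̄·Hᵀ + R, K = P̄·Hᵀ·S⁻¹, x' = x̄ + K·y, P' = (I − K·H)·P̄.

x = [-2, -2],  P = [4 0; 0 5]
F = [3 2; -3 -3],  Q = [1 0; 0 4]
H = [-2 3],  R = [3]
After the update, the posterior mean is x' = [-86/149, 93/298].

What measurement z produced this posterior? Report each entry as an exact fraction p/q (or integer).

x̄ = F·x = [-10, 12]
P̄ = F·P·Fᵀ + Q = [57 -66; -66 85]
S = H·P̄·Hᵀ + R = [1788]
K = P̄·Hᵀ·S⁻¹ = [-26/149; 129/596]
x' − x̄ = [1404/149, -3483/298] = K·y
y = (KᵀK)⁻¹·Kᵀ·(x' − x̄) = [-54]
z = y + H·x̄ = [-54] + [56] = [2]

z = [2]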